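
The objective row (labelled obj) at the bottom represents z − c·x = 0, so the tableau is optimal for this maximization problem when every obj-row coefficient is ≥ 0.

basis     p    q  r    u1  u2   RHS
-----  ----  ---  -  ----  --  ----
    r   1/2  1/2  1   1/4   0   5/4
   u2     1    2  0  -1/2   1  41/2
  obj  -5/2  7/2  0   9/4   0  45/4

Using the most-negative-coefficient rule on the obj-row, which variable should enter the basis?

p

Negative obj-row entries: p: -5/2.
The most negative is -5/2 in column p, so p enters.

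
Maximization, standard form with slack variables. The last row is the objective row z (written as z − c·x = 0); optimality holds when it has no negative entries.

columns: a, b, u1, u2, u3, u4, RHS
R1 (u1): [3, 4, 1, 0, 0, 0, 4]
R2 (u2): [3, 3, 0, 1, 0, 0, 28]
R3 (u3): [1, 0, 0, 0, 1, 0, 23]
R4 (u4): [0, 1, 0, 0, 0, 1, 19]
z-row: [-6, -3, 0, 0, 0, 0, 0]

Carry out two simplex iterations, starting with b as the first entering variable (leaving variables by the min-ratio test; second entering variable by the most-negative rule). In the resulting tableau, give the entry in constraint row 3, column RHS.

65/3

Ratio test on column b — row 1: 4/4 = 1; row 2: 28/3 = 28/3; row 3: entry 0 ≤ 0; row 4: 19/1 = 19. Minimum is 1 at row 1 (u1 leaves); pivot element 4.
Divide row 1 by 4; eliminate column b from the other rows.
Second iteration: most negative z-row entry is -15/4 in column a, so a enters.
Ratio test on column a — row 1: 1/(3/4) = 4/3; row 2: 25/(3/4) = 100/3; row 3: 23/1 = 23; row 4: entry -3/4 ≤ 0. Minimum is 4/3 at row 1 (b leaves); pivot element 3/4.
Divide row 1 by 3/4; eliminate column a from the other rows.
After both pivots, the entry at constraint row 3, column RHS is 65/3.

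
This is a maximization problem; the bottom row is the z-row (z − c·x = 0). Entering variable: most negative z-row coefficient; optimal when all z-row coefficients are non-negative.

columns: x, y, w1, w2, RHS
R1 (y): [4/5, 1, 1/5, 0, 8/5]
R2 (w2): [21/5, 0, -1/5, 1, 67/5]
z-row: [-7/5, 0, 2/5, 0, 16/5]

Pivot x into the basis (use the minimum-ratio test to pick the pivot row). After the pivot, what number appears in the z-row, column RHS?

Ratio test on column x — row 1: (8/5)/(4/5) = 2; row 2: (67/5)/(21/5) = 67/21. Minimum is 2 at row 1 (y leaves); pivot element 4/5.
Divide row 1 by 4/5; eliminate column x from the other rows.
z-row update in column RHS: 16/5 − (-7/5)·2 = 6.

6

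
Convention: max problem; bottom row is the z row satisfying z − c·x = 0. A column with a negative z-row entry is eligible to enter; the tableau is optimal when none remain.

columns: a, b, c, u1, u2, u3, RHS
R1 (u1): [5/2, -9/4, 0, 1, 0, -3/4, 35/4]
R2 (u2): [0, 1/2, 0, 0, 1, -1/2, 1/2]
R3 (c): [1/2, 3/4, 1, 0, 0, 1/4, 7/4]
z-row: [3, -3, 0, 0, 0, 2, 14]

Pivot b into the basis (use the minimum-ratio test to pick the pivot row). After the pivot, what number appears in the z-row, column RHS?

17

Ratio test on column b — row 1: entry -9/4 ≤ 0; row 2: (1/2)/(1/2) = 1; row 3: (7/4)/(3/4) = 7/3. Minimum is 1 at row 2 (u2 leaves); pivot element 1/2.
Divide row 2 by 1/2; eliminate column b from the other rows.
z-row update in column RHS: 14 − (-3)·1 = 17.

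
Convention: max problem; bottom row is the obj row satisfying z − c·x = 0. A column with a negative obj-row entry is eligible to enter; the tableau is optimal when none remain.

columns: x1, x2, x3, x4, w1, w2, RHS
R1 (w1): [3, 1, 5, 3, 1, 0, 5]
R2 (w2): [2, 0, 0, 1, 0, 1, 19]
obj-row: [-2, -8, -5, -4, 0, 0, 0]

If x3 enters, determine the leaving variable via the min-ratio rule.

w1

Column x3 entries and ratios — w1: 5/5 = 1; w2: 0 ≤ 0, skip.
Smallest ratio is 1 in the row of w1, so w1 leaves.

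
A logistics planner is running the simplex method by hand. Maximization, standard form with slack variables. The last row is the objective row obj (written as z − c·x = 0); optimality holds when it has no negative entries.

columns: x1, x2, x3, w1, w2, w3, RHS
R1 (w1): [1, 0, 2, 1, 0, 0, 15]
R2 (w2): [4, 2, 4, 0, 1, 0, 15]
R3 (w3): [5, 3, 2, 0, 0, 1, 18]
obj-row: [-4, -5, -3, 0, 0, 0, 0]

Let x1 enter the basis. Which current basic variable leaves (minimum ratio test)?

Column x1 entries and ratios — w1: 15/1 = 15; w2: 15/4 = 15/4; w3: 18/5 = 18/5.
Smallest ratio is 18/5 in the row of w3, so w3 leaves.

w3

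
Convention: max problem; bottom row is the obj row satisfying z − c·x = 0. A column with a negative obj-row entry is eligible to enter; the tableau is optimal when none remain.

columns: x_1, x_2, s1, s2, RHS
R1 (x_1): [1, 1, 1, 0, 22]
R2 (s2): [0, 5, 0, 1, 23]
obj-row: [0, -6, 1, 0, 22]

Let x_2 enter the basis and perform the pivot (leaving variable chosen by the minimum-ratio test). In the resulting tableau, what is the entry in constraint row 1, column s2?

-1/5

Ratio test on column x_2 — row 1: 22/1 = 22; row 2: 23/5 = 23/5. Minimum is 23/5 at row 2 (s2 leaves); pivot element 5.
Divide row 2 by 5; eliminate column x_2 from the other rows.
Row 1 update in column s2: 0 − 1·(1/5) = -1/5.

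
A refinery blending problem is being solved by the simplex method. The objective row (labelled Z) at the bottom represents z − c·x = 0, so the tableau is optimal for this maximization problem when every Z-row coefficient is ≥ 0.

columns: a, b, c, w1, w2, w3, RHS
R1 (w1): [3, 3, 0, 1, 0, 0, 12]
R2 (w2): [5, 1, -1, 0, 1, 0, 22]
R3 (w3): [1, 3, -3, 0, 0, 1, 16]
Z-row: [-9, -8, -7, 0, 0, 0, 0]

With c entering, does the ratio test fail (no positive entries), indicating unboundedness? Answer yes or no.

yes

Every constraint-row entry in column c is ≤ 0, so increasing c is unbounded.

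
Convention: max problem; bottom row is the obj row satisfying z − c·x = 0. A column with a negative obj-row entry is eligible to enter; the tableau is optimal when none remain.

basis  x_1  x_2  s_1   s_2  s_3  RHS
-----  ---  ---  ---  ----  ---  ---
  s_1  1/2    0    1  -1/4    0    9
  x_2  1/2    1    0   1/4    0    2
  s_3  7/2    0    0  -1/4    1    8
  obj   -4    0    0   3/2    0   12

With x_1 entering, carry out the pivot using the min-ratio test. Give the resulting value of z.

148/7

Ratio test on column x_1 — row 1: 9/(1/2) = 18; row 2: 2/(1/2) = 4; row 3: 8/(7/2) = 16/7. Minimum is 16/7 at row 3 (s_3 leaves); pivot element 7/2.
Pivot on row 3; the obj-row RHS becomes 12 − (-4)·(16/7) = 148/7.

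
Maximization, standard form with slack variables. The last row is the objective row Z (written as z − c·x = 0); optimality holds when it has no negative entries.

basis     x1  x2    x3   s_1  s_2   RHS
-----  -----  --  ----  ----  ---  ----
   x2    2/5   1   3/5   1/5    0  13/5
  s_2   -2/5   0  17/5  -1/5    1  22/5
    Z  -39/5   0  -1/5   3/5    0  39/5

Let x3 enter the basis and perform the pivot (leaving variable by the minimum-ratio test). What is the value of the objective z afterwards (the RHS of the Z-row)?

Ratio test on column x3 — row 1: (13/5)/(3/5) = 13/3; row 2: (22/5)/(17/5) = 22/17. Minimum is 22/17 at row 2 (s_2 leaves); pivot element 17/5.
Pivot on row 2; the Z-row RHS becomes 39/5 − (-1/5)·(22/17) = 137/17.

137/17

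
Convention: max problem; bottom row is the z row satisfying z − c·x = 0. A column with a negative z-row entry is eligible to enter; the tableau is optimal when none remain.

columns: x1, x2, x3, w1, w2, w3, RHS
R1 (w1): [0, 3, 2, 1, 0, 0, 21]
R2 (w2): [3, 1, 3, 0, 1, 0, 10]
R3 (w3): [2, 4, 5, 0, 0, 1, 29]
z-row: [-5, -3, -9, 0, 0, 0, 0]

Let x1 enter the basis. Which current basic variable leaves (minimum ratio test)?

Column x1 entries and ratios — w1: 0 ≤ 0, skip; w2: 10/3 = 10/3; w3: 29/2 = 29/2.
Smallest ratio is 10/3 in the row of w2, so w2 leaves.

w2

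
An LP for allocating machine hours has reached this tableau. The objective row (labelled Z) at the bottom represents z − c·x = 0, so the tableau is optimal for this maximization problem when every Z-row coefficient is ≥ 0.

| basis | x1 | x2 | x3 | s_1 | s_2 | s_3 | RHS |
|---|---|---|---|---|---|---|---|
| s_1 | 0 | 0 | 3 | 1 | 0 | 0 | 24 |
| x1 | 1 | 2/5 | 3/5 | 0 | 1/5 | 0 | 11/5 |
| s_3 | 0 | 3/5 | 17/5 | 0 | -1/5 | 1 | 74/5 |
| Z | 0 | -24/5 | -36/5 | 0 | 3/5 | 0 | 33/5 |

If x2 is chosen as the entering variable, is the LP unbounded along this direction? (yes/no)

Column x2 has positive entries in row(s) 2, 3, so the ratio test bounds it — not unbounded.

no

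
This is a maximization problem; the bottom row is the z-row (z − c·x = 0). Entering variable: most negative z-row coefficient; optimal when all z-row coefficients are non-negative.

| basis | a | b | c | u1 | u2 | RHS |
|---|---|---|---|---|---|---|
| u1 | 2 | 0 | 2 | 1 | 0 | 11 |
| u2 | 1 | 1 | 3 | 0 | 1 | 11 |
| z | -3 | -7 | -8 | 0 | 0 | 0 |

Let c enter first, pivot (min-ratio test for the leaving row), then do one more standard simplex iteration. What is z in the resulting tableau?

77

Ratio test on column c — row 1: 11/2 = 11/2; row 2: 11/3 = 11/3. Minimum is 11/3 at row 2 (u2 leaves); pivot element 3.
Pivot on row 2; the z-row RHS becomes 0 − (-8)·(11/3) = 88/3.
Next entering variable (most negative z-row entry -13/3): b.
Ratio test on column b — row 1: entry -2/3 ≤ 0; row 2: (11/3)/(1/3) = 11. Minimum is 11 at row 2 (c leaves); pivot element 1/3.
After the second pivot the z-row RHS is 88/3 − (-13/3)·11 = 77.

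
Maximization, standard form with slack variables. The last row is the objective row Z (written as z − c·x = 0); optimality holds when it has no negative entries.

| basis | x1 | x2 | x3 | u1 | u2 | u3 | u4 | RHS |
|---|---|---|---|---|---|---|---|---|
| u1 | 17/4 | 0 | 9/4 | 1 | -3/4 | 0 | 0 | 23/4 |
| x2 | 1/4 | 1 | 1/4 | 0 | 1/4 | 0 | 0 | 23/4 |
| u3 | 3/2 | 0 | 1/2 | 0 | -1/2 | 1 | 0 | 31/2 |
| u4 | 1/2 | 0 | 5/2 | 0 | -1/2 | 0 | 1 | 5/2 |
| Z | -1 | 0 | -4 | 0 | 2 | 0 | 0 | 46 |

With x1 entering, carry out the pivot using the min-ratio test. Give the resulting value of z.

Ratio test on column x1 — row 1: (23/4)/(17/4) = 23/17; row 2: (23/4)/(1/4) = 23; row 3: (31/2)/(3/2) = 31/3; row 4: (5/2)/(1/2) = 5. Minimum is 23/17 at row 1 (u1 leaves); pivot element 17/4.
Pivot on row 1; the Z-row RHS becomes 46 − (-1)·(23/17) = 805/17.

805/17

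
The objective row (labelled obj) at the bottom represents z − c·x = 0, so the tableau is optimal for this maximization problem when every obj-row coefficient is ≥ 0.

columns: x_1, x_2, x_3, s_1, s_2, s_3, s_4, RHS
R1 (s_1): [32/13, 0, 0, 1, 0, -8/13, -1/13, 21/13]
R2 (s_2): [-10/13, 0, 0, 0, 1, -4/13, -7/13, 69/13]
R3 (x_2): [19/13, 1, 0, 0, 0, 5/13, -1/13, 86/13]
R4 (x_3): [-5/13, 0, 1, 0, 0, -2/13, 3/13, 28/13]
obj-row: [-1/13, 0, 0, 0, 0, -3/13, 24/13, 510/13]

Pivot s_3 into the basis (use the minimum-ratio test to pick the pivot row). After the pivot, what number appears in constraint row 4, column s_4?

Ratio test on column s_3 — row 1: entry -8/13 ≤ 0; row 2: entry -4/13 ≤ 0; row 3: (86/13)/(5/13) = 86/5; row 4: entry -2/13 ≤ 0. Minimum is 86/5 at row 3 (x_2 leaves); pivot element 5/13.
Divide row 3 by 5/13; eliminate column s_3 from the other rows.
Row 4 update in column s_4: 3/13 − (-2/13)·(-1/5) = 1/5.

1/5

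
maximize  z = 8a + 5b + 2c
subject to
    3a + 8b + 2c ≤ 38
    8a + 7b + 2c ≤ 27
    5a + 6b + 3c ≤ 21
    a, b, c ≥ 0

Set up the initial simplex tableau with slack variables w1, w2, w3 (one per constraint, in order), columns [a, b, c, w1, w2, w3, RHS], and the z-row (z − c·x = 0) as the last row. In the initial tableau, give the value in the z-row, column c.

-2

The z-row carries the negated objective coefficients: the c entry is -2.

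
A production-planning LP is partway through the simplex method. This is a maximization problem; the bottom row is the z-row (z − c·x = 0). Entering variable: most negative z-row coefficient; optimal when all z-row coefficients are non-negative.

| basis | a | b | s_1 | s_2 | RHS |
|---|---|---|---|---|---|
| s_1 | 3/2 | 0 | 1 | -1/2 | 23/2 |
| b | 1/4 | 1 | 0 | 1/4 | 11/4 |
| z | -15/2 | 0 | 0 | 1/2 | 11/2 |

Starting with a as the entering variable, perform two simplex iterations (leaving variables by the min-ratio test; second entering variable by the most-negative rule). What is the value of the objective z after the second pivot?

Ratio test on column a — row 1: (23/2)/(3/2) = 23/3; row 2: (11/4)/(1/4) = 11. Minimum is 23/3 at row 1 (s_1 leaves); pivot element 3/2.
Pivot on row 1; the z-row RHS becomes 11/2 − (-15/2)·(23/3) = 63.
Next entering variable (most negative z-row entry -2): s_2.
Ratio test on column s_2 — row 1: entry -1/3 ≤ 0; row 2: (5/6)/(1/3) = 5/2. Minimum is 5/2 at row 2 (b leaves); pivot element 1/3.
After the second pivot the z-row RHS is 63 − (-2)·(5/2) = 68.

68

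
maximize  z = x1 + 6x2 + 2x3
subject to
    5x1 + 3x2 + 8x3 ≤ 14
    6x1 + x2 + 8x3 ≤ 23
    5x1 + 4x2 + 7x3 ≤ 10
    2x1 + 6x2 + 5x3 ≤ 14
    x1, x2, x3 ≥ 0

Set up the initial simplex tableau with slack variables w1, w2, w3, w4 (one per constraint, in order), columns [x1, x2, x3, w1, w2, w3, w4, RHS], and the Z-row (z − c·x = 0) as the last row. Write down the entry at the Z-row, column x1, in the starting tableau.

-1

The Z-row carries the negated objective coefficients: the x1 entry is -1.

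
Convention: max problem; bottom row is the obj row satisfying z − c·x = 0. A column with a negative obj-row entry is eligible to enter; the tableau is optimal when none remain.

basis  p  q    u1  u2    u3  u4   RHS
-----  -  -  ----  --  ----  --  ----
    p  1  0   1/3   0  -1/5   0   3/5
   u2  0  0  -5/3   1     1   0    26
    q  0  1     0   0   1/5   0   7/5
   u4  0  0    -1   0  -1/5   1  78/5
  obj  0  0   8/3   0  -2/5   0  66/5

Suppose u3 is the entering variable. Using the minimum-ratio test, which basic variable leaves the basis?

q

Column u3 entries and ratios — p: -1/5 ≤ 0, skip; u2: 26/1 = 26; q: (7/5)/(1/5) = 7; u4: -1/5 ≤ 0, skip.
Smallest ratio is 7 in the row of q, so q leaves.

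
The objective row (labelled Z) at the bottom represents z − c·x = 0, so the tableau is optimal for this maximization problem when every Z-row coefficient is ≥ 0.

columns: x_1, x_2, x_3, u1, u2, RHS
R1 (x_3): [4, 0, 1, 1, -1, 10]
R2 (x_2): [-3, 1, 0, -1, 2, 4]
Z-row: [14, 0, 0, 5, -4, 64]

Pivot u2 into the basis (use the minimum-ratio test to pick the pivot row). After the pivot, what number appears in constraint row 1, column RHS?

12

Ratio test on column u2 — row 1: entry -1 ≤ 0; row 2: 4/2 = 2. Minimum is 2 at row 2 (x_2 leaves); pivot element 2.
Divide row 2 by 2; eliminate column u2 from the other rows.
Row 1 update in column RHS: 10 − (-1)·2 = 12.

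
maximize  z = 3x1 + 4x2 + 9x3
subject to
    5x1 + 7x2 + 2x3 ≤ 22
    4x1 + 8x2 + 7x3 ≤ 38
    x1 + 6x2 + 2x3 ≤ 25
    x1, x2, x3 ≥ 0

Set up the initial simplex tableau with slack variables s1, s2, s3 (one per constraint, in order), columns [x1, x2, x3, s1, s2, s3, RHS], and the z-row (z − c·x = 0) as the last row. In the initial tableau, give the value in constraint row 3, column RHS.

25

The RHS of constraint 3 is b_3 = 25.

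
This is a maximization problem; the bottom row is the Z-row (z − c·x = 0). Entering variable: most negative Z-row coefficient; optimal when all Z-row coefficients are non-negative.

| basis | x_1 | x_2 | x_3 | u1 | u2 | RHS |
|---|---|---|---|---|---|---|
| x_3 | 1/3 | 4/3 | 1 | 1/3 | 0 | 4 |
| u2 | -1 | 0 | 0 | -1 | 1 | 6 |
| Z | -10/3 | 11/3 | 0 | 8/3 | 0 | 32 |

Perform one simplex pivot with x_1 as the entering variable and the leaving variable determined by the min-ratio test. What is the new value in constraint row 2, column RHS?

18

Ratio test on column x_1 — row 1: 4/(1/3) = 12; row 2: entry -1 ≤ 0. Minimum is 12 at row 1 (x_3 leaves); pivot element 1/3.
Divide row 1 by 1/3; eliminate column x_1 from the other rows.
Row 2 update in column RHS: 6 − (-1)·12 = 18.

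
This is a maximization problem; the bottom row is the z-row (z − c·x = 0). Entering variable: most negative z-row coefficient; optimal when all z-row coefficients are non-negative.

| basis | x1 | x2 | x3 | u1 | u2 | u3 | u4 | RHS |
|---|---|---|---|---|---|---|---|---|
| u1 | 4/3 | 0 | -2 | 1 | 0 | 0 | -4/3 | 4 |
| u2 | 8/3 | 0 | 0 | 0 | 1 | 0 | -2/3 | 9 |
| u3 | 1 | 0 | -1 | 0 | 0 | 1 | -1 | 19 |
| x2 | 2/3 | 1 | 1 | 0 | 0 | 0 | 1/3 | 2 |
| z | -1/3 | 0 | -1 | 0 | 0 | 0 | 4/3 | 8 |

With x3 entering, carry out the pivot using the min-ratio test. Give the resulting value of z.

Ratio test on column x3 — row 1: entry -2 ≤ 0; row 2: entry 0 ≤ 0; row 3: entry -1 ≤ 0; row 4: 2/1 = 2. Minimum is 2 at row 4 (x2 leaves); pivot element 1.
Pivot on row 4; the z-row RHS becomes 8 − (-1)·2 = 10.

10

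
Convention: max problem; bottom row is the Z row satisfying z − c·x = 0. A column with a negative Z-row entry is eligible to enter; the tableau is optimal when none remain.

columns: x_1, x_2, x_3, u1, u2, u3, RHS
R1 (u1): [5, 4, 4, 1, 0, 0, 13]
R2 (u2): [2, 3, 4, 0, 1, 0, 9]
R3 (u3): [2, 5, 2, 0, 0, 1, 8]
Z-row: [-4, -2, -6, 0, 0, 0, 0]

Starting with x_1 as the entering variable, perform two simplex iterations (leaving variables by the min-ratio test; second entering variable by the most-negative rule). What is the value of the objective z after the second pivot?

Ratio test on column x_1 — row 1: 13/5 = 13/5; row 2: 9/2 = 9/2; row 3: 8/2 = 4. Minimum is 13/5 at row 1 (u1 leaves); pivot element 5.
Pivot on row 1; the Z-row RHS becomes 0 − (-4)·(13/5) = 52/5.
Next entering variable (most negative Z-row entry -14/5): x_3.
Ratio test on column x_3 — row 1: (13/5)/(4/5) = 13/4; row 2: (19/5)/(12/5) = 19/12; row 3: (14/5)/(2/5) = 7. Minimum is 19/12 at row 2 (u2 leaves); pivot element 12/5.
After the second pivot the Z-row RHS is 52/5 − (-14/5)·(19/12) = 89/6.

89/6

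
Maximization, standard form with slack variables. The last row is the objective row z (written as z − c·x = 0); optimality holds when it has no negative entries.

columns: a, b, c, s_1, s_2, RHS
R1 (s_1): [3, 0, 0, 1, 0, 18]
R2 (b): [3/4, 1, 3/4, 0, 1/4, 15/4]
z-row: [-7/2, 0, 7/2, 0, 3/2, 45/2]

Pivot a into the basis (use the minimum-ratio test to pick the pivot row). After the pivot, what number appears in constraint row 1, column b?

-4

Ratio test on column a — row 1: 18/3 = 6; row 2: (15/4)/(3/4) = 5. Minimum is 5 at row 2 (b leaves); pivot element 3/4.
Divide row 2 by 3/4; eliminate column a from the other rows.
Row 1 update in column b: 0 − 3·(4/3) = -4.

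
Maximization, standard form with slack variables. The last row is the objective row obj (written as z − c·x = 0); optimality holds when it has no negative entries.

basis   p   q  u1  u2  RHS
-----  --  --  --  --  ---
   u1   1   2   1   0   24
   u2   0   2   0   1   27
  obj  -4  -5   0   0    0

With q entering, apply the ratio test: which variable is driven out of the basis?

u1

Column q entries and ratios — u1: 24/2 = 12; u2: 27/2 = 27/2.
Smallest ratio is 12 in the row of u1, so u1 leaves.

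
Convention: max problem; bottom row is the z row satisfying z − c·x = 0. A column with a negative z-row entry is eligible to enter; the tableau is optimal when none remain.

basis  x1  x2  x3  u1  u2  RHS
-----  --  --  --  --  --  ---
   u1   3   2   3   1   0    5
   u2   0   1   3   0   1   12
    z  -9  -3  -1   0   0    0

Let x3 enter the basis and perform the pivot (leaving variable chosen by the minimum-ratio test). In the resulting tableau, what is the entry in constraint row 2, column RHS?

7

Ratio test on column x3 — row 1: 5/3 = 5/3; row 2: 12/3 = 4. Minimum is 5/3 at row 1 (u1 leaves); pivot element 3.
Divide row 1 by 3; eliminate column x3 from the other rows.
Row 2 update in column RHS: 12 − 3·(5/3) = 7.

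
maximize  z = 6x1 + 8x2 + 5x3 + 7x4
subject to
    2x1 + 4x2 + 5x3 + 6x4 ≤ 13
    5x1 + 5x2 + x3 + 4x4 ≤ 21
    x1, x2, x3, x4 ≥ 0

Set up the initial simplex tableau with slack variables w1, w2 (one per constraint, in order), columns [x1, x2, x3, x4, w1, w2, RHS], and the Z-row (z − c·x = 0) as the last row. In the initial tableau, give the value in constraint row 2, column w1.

Slack w1 belongs to constraint 1; its column is the unit vector e_1, so the entry in row 2 is 0.

0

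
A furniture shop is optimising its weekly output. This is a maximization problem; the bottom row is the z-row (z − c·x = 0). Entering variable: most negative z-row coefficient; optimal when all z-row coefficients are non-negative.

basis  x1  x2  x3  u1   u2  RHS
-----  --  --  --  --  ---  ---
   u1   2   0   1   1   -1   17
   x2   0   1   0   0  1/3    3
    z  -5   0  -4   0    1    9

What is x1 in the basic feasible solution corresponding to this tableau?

0

x1 is not in the basis, so in the current basic feasible solution x1 = 0.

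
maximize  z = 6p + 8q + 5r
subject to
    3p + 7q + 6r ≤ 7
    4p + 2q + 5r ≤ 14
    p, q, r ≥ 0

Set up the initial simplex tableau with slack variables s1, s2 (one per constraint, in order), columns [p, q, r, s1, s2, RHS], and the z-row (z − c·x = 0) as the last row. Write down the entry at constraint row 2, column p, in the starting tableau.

Constraint 2 has coefficient 4 on p.

4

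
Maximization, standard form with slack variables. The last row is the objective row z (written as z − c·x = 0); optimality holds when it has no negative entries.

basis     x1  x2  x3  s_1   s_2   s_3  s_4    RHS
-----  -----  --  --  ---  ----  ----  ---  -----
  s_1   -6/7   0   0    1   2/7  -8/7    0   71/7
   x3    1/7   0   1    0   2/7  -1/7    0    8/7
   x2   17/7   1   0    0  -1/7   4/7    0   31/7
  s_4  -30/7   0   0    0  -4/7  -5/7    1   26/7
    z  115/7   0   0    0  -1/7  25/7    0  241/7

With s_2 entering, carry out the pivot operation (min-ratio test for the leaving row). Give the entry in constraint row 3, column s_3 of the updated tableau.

Ratio test on column s_2 — row 1: (71/7)/(2/7) = 71/2; row 2: (8/7)/(2/7) = 4; row 3: entry -1/7 ≤ 0; row 4: entry -4/7 ≤ 0. Minimum is 4 at row 2 (x3 leaves); pivot element 2/7.
Divide row 2 by 2/7; eliminate column s_2 from the other rows.
Row 3 update in column s_3: 4/7 − (-1/7)·(-1/2) = 1/2.

1/2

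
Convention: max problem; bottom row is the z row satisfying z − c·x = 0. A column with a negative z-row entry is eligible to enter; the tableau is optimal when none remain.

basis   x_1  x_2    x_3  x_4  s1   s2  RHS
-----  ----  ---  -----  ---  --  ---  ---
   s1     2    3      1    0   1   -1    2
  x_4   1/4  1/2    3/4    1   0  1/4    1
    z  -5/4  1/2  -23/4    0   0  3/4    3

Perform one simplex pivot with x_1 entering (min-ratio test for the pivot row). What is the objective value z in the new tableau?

Ratio test on column x_1 — row 1: 2/2 = 1; row 2: 1/(1/4) = 4. Minimum is 1 at row 1 (s1 leaves); pivot element 2.
Pivot on row 1; the z-row RHS becomes 3 − (-5/4)·1 = 17/4.

17/4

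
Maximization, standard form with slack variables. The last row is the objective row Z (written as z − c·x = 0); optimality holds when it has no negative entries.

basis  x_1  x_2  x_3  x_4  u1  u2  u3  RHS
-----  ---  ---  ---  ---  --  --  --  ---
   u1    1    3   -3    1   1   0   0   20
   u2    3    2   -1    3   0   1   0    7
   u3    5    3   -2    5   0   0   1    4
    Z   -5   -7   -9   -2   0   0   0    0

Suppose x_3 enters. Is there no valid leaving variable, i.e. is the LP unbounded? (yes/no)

Every constraint-row entry in column x_3 is ≤ 0, so increasing x_3 is unbounded.

yes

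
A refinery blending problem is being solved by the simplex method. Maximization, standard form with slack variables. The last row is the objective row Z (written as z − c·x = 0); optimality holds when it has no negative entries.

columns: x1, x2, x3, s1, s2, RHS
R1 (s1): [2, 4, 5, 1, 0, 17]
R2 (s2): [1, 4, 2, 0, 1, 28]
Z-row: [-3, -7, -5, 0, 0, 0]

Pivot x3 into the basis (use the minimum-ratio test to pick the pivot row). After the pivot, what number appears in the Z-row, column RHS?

17

Ratio test on column x3 — row 1: 17/5 = 17/5; row 2: 28/2 = 14. Minimum is 17/5 at row 1 (s1 leaves); pivot element 5.
Divide row 1 by 5; eliminate column x3 from the other rows.
Z-row update in column RHS: 0 − (-5)·(17/5) = 17.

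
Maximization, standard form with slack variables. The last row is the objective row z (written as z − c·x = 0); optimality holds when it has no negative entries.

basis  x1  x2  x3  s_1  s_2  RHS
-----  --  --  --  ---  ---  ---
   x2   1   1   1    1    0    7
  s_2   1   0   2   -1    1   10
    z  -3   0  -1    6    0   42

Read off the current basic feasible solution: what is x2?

x2 is basic (row 1); its value is the RHS of that row, 7.

7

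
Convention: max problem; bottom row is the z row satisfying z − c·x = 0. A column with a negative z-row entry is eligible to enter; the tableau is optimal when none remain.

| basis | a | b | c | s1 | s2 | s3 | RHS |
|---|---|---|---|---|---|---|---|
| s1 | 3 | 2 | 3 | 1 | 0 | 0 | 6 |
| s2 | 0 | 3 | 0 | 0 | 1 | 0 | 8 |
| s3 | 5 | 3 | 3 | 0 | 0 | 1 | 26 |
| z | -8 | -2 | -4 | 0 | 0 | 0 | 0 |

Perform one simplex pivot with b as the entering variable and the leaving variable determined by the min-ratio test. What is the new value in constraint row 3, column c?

Ratio test on column b — row 1: 6/2 = 3; row 2: 8/3 = 8/3; row 3: 26/3 = 26/3. Minimum is 8/3 at row 2 (s2 leaves); pivot element 3.
Divide row 2 by 3; eliminate column b from the other rows.
Row 3 update in column c: 3 − 3·0 = 3.

3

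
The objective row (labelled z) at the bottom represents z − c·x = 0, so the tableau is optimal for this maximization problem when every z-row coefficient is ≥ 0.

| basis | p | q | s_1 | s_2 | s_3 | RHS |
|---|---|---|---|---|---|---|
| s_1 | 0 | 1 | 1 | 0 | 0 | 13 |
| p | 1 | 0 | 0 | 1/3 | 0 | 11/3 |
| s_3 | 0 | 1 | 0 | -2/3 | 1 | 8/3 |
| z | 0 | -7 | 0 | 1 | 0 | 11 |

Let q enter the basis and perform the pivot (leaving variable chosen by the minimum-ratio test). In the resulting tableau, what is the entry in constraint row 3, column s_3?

1

Ratio test on column q — row 1: 13/1 = 13; row 2: entry 0 ≤ 0; row 3: (8/3)/1 = 8/3. Minimum is 8/3 at row 3 (s_3 leaves); pivot element 1.
Divide row 3 by 1; eliminate column q from the other rows.
In the new row 3, the s_3 entry is the old entry divided by the pivot: 1/1 = 1.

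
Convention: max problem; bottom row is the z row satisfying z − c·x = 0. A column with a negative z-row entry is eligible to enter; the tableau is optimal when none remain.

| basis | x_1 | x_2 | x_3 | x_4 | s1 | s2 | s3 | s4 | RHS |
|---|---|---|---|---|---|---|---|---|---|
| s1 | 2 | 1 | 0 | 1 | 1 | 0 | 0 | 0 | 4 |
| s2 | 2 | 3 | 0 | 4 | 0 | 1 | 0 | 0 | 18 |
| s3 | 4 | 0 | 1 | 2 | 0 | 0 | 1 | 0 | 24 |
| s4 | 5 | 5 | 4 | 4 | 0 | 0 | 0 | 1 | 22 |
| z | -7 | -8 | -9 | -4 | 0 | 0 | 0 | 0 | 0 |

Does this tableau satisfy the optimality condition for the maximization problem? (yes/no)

The z-row has a negative entry -9 in column x_3, so it is not optimal.

no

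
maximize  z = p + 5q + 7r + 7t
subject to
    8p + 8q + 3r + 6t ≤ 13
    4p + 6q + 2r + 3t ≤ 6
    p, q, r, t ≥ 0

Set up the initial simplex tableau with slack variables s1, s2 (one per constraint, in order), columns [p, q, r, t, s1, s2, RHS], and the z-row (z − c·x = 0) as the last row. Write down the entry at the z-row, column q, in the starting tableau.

-5

The z-row carries the negated objective coefficients: the q entry is -5.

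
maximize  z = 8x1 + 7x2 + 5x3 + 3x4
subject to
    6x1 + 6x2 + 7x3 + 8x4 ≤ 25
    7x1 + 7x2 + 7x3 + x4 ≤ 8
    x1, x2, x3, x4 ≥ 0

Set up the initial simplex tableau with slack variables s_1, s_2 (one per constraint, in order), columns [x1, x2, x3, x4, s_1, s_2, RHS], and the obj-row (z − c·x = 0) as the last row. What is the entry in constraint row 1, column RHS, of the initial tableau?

25

The RHS of constraint 1 is b_1 = 25.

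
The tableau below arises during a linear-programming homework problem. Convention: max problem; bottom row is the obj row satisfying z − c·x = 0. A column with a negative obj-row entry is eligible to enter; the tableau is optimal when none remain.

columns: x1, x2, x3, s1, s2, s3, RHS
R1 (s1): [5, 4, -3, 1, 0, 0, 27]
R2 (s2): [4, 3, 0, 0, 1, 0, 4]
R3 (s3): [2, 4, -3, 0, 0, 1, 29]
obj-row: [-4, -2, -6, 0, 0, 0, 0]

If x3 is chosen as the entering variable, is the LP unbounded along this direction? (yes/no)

Every constraint-row entry in column x3 is ≤ 0, so increasing x3 is unbounded.

yes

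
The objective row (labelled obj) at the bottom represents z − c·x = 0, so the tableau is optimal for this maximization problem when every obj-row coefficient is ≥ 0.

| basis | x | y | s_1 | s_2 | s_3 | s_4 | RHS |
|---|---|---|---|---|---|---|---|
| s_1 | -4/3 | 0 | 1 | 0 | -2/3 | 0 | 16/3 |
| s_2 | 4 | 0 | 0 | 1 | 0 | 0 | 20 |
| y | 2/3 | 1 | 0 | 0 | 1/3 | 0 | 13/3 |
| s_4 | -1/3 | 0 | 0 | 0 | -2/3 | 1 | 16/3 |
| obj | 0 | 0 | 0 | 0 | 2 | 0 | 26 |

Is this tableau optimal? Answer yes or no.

Every obj-row coefficient is ≥ 0, so the tableau is optimal.

yes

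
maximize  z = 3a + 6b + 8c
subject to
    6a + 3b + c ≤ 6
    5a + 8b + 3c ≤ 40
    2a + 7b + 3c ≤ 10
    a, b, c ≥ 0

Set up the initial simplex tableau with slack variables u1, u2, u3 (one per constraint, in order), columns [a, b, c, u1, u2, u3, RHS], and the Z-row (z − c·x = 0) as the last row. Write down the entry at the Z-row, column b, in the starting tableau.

The Z-row carries the negated objective coefficients: the b entry is -6.

-6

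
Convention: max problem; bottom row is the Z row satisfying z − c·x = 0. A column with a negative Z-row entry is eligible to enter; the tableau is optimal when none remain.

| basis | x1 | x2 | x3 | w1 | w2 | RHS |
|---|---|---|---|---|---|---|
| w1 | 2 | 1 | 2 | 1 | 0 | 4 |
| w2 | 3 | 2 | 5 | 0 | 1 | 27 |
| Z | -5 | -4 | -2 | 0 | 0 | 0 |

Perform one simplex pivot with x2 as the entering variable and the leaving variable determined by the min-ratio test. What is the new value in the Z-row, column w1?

Ratio test on column x2 — row 1: 4/1 = 4; row 2: 27/2 = 27/2. Minimum is 4 at row 1 (w1 leaves); pivot element 1.
Divide row 1 by 1; eliminate column x2 from the other rows.
Z-row update in column w1: 0 − (-4)·1 = 4.

4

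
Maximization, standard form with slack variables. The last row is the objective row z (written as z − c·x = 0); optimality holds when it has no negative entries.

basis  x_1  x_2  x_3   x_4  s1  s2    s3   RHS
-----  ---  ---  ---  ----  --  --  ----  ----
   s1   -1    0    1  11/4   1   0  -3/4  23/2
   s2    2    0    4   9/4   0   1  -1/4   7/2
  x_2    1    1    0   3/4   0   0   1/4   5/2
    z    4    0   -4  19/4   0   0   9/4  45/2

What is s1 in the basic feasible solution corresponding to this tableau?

23/2

s1 is basic (row 1); its value is the RHS of that row, 23/2.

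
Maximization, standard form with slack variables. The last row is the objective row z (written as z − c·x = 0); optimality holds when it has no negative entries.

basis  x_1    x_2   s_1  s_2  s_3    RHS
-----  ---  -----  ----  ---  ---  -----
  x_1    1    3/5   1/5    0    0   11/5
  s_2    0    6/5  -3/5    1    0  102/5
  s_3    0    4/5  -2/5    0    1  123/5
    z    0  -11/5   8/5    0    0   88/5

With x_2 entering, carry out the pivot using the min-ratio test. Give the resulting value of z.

Ratio test on column x_2 — row 1: (11/5)/(3/5) = 11/3; row 2: (102/5)/(6/5) = 17; row 3: (123/5)/(4/5) = 123/4. Minimum is 11/3 at row 1 (x_1 leaves); pivot element 3/5.
Pivot on row 1; the z-row RHS becomes 88/5 − (-11/5)·(11/3) = 77/3.

77/3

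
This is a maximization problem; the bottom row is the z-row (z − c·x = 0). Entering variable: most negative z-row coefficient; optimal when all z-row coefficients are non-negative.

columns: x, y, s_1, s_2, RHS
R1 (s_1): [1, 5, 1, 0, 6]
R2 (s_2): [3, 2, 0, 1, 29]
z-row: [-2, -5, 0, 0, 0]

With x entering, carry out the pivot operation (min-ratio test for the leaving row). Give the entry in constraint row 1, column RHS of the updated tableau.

Ratio test on column x — row 1: 6/1 = 6; row 2: 29/3 = 29/3. Minimum is 6 at row 1 (s_1 leaves); pivot element 1.
Divide row 1 by 1; eliminate column x from the other rows.
In the new row 1, the RHS entry is the old entry divided by the pivot: 6/1 = 6.

6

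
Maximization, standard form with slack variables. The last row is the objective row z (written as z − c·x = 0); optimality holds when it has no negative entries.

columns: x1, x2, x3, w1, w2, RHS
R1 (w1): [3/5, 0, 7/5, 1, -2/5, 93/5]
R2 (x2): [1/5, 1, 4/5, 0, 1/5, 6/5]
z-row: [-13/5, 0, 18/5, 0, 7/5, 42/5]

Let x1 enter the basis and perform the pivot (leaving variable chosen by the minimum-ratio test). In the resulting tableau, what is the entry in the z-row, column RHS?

Ratio test on column x1 — row 1: (93/5)/(3/5) = 31; row 2: (6/5)/(1/5) = 6. Minimum is 6 at row 2 (x2 leaves); pivot element 1/5.
Divide row 2 by 1/5; eliminate column x1 from the other rows.
z-row update in column RHS: 42/5 − (-13/5)·6 = 24.

24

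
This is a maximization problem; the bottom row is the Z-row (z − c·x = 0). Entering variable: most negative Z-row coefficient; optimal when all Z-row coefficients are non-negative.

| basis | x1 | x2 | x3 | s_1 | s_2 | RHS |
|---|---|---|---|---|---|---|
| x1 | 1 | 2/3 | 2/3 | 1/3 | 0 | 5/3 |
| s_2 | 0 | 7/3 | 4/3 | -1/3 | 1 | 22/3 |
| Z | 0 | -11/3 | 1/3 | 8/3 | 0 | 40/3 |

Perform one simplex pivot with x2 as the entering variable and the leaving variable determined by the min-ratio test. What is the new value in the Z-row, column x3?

Ratio test on column x2 — row 1: (5/3)/(2/3) = 5/2; row 2: (22/3)/(7/3) = 22/7. Minimum is 5/2 at row 1 (x1 leaves); pivot element 2/3.
Divide row 1 by 2/3; eliminate column x2 from the other rows.
Z-row update in column x3: 1/3 − (-11/3)·1 = 4.

4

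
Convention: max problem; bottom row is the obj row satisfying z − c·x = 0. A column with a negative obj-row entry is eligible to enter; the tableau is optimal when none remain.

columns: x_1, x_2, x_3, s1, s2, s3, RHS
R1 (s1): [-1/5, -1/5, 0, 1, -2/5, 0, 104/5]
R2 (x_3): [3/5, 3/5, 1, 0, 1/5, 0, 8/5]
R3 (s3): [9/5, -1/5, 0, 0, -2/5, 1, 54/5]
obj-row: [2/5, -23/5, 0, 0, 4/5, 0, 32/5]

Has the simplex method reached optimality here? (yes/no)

The obj-row has a negative entry -23/5 in column x_2, so it is not optimal.

no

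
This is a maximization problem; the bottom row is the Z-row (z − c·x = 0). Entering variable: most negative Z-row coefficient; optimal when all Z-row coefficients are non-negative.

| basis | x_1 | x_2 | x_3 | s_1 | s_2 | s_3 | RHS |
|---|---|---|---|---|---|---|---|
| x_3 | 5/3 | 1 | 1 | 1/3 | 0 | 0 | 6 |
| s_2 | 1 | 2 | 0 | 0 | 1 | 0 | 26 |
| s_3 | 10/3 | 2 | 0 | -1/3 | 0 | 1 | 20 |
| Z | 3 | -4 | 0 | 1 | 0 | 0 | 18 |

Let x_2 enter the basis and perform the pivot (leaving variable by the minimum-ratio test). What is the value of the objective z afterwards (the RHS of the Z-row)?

42

Ratio test on column x_2 — row 1: 6/1 = 6; row 2: 26/2 = 13; row 3: 20/2 = 10. Minimum is 6 at row 1 (x_3 leaves); pivot element 1.
Pivot on row 1; the Z-row RHS becomes 18 − (-4)·6 = 42.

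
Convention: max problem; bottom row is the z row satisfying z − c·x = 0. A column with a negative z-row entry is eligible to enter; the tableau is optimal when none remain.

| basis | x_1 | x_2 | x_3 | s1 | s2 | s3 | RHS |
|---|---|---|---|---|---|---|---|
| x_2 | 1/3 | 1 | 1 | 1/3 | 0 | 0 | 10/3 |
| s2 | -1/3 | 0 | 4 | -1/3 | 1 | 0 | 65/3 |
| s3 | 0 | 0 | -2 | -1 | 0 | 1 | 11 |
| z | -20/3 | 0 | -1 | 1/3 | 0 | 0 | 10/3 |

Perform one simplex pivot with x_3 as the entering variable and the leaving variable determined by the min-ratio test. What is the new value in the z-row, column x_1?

Ratio test on column x_3 — row 1: (10/3)/1 = 10/3; row 2: (65/3)/4 = 65/12; row 3: entry -2 ≤ 0. Minimum is 10/3 at row 1 (x_2 leaves); pivot element 1.
Divide row 1 by 1; eliminate column x_3 from the other rows.
z-row update in column x_1: -20/3 − (-1)·(1/3) = -19/3.

-19/3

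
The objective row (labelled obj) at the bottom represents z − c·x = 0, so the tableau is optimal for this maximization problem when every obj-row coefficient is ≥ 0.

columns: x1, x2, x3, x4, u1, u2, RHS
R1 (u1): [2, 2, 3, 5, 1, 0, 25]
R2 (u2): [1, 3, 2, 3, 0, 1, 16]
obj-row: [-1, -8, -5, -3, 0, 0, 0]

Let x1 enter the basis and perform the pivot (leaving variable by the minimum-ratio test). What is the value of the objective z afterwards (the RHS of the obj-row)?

Ratio test on column x1 — row 1: 25/2 = 25/2; row 2: 16/1 = 16. Minimum is 25/2 at row 1 (u1 leaves); pivot element 2.
Pivot on row 1; the obj-row RHS becomes 0 − (-1)·(25/2) = 25/2.

25/2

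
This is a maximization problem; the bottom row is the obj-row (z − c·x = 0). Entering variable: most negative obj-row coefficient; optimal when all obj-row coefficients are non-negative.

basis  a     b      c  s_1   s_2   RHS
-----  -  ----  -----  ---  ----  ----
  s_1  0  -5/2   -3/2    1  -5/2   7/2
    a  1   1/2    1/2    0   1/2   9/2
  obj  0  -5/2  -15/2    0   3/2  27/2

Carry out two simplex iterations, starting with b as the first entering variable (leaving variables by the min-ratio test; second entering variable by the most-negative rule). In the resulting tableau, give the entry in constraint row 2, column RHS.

Ratio test on column b — row 1: entry -5/2 ≤ 0; row 2: (9/2)/(1/2) = 9. Minimum is 9 at row 2 (a leaves); pivot element 1/2.
Divide row 2 by 1/2; eliminate column b from the other rows.
Second iteration: most negative obj-row entry is -5 in column c, so c enters.
Ratio test on column c — row 1: 26/1 = 26; row 2: 9/1 = 9. Minimum is 9 at row 2 (b leaves); pivot element 1.
Divide row 2 by 1; eliminate column c from the other rows.
After both pivots, the entry at constraint row 2, column RHS is 9.

9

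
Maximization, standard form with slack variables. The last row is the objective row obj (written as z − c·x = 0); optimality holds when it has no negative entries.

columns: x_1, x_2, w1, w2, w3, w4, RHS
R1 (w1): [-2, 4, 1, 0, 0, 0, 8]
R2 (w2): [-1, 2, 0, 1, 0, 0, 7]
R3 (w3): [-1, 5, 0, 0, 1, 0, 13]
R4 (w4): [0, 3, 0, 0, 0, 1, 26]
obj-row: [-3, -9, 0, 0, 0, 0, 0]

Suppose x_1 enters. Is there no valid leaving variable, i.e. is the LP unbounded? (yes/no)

Every constraint-row entry in column x_1 is ≤ 0, so increasing x_1 is unbounded.

yes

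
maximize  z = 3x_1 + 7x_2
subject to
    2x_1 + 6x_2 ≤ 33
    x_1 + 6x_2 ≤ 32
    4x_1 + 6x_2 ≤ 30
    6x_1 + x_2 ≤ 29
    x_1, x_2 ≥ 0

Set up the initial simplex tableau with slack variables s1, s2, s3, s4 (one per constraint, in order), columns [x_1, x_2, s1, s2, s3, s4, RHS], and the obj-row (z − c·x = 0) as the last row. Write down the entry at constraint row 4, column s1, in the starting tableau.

Slack s1 belongs to constraint 1; its column is the unit vector e_1, so the entry in row 4 is 0.

0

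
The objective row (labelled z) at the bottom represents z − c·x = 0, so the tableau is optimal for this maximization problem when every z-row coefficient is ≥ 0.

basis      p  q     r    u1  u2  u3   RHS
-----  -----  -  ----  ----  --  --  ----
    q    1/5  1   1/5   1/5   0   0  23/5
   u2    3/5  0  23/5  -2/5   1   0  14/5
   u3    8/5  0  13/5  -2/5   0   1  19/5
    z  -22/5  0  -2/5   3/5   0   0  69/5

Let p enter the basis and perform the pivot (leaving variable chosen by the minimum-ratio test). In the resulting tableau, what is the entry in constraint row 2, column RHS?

Ratio test on column p — row 1: (23/5)/(1/5) = 23; row 2: (14/5)/(3/5) = 14/3; row 3: (19/5)/(8/5) = 19/8. Minimum is 19/8 at row 3 (u3 leaves); pivot element 8/5.
Divide row 3 by 8/5; eliminate column p from the other rows.
Row 2 update in column RHS: 14/5 − (3/5)·(19/8) = 11/8.

11/8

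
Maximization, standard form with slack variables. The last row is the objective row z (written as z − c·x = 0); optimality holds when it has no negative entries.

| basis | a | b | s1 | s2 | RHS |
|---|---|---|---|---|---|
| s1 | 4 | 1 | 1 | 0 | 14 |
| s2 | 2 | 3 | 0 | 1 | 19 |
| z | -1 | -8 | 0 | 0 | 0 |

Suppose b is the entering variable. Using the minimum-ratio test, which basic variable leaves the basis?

s2

Column b entries and ratios — s1: 14/1 = 14; s2: 19/3 = 19/3.
Smallest ratio is 19/3 in the row of s2, so s2 leaves.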